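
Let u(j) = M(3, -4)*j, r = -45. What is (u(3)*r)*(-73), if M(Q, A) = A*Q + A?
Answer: -157680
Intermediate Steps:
M(Q, A) = A + A*Q
u(j) = -16*j (u(j) = (-4*(1 + 3))*j = (-4*4)*j = -16*j)
(u(3)*r)*(-73) = (-16*3*(-45))*(-73) = -48*(-45)*(-73) = 2160*(-73) = -157680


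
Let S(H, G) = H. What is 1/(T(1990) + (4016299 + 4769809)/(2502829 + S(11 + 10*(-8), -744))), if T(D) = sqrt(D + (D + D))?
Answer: -1374344978630/2332358486455271 + 391487976100*sqrt(5970)/2332358486455271 ≈ 0.012380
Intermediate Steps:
T(D) = sqrt(3)*sqrt(D) (T(D) = sqrt(D + 2*D) = sqrt(3*D) = sqrt(3)*sqrt(D))
1/(T(1990) + (4016299 + 4769809)/(2502829 + S(11 + 10*(-8), -744))) = 1/(sqrt(3)*sqrt(1990) + (4016299 + 4769809)/(2502829 + (11 + 10*(-8)))) = 1/(sqrt(5970) + 8786108/(2502829 + (11 - 80))) = 1/(sqrt(5970) + 8786108/(2502829 - 69)) = 1/(sqrt(5970) + 8786108/2502760) = 1/(sqrt(5970) + 8786108*(1/2502760)) = 1/(sqrt(5970) + 2196527/625690) = 1/(2196527/625690 + sqrt(5970))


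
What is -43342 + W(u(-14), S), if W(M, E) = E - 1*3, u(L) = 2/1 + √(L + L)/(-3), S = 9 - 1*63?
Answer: -43399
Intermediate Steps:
S = -54 (S = 9 - 63 = -54)
u(L) = 2 - √2*√L/3 (u(L) = 2*1 + √(2*L)*(-⅓) = 2 + (√2*√L)*(-⅓) = 2 - √2*√L/3)
W(M, E) = -3 + E (W(M, E) = E - 3 = -3 + E)
-43342 + W(u(-14), S) = -43342 + (-3 - 54) = -43342 - 57 = -43399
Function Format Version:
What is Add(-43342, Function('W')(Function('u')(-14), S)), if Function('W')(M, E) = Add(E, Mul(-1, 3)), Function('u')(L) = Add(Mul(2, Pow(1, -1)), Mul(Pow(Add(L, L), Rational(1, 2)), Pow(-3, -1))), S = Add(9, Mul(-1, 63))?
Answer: -43399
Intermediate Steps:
S = -54 (S = Add(9, -63) = -54)
Function('u')(L) = Add(2, Mul(Rational(-1, 3), Pow(2, Rational(1, 2)), Pow(L, Rational(1, 2)))) (Function('u')(L) = Add(Mul(2, 1), Mul(Pow(Mul(2, L), Rational(1, 2)), Rational(-1, 3))) = Add(2, Mul(Mul(Pow(2, Rational(1, 2)), Pow(L, Rational(1, 2))), Rational(-1, 3))) = Add(2, Mul(Rational(-1, 3), Pow(2, Rational(1, 2)), Pow(L, Rational(1, 2)))))
Function('W')(M, E) = Add(-3, E) (Function('W')(M, E) = Add(E, -3) = Add(-3, E))
Add(-43342, Function('W')(Function('u')(-14), S)) = Add(-43342, Add(-3, -54)) = Add(-43342, -57) = -43399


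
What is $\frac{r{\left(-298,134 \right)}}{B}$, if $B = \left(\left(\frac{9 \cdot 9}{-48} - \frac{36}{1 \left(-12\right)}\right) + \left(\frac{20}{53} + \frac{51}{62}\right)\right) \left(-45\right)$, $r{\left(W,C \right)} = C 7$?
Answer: $- \frac{24658144}{2972115} \approx -8.2965$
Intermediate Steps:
$r{\left(W,C \right)} = 7 C$
$B = - \frac{2972115}{26288}$ ($B = \left(\left(81 \left(- \frac{1}{48}\right) - \frac{36}{-12}\right) + \left(20 \cdot \frac{1}{53} + 51 \cdot \frac{1}{62}\right)\right) \left(-45\right) = \left(\left(- \frac{27}{16} - -3\right) + \left(\frac{20}{53} + \frac{51}{62}\right)\right) \left(-45\right) = \left(\left(- \frac{27}{16} + 3\right) + \frac{3943}{3286}\right) \left(-45\right) = \left(\frac{21}{16} + \frac{3943}{3286}\right) \left(-45\right) = \frac{66047}{26288} \left(-45\right) = - \frac{2972115}{26288} \approx -113.06$)
$\frac{r{\left(-298,134 \right)}}{B} = \frac{7 \cdot 134}{- \frac{2972115}{26288}} = 938 \left(- \frac{26288}{2972115}\right) = - \frac{24658144}{2972115}$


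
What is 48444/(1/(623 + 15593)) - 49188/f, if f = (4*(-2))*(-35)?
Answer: 54989740983/70 ≈ 7.8557e+8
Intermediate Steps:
f = 280 (f = -8*(-35) = 280)
48444/(1/(623 + 15593)) - 49188/f = 48444/(1/(623 + 15593)) - 49188/280 = 48444/(1/16216) - 49188*1/280 = 48444/(1/16216) - 12297/70 = 48444*16216 - 12297/70 = 785567904 - 12297/70 = 54989740983/70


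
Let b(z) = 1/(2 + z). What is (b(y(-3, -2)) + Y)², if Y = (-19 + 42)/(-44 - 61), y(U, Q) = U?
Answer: 16384/11025 ≈ 1.4861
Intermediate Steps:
Y = -23/105 (Y = 23/(-105) = 23*(-1/105) = -23/105 ≈ -0.21905)
(b(y(-3, -2)) + Y)² = (1/(2 - 3) - 23/105)² = (1/(-1) - 23/105)² = (-1 - 23/105)² = (-128/105)² = 16384/11025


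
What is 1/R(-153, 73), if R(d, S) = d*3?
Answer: -1/459 ≈ -0.0021787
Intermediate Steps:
R(d, S) = 3*d
1/R(-153, 73) = 1/(3*(-153)) = 1/(-459) = -1/459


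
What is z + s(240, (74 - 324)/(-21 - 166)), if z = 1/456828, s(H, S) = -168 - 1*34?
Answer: -92279255/456828 ≈ -202.00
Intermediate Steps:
s(H, S) = -202 (s(H, S) = -168 - 34 = -202)
z = 1/456828 ≈ 2.1890e-6
z + s(240, (74 - 324)/(-21 - 166)) = 1/456828 - 202 = -92279255/456828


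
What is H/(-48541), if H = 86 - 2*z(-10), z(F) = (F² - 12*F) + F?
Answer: 334/48541 ≈ 0.0068808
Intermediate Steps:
z(F) = F² - 11*F
H = -334 (H = 86 - (-20)*(-11 - 10) = 86 - (-20)*(-21) = 86 - 2*210 = 86 - 420 = -334)
H/(-48541) = -334/(-48541) = -334*(-1/48541) = 334/48541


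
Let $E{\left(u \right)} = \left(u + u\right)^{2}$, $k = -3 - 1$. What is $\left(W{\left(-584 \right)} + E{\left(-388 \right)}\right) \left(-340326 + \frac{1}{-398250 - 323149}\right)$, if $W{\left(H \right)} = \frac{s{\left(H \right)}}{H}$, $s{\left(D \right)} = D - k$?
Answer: $- \frac{21584782649818914075}{105324254} \approx -2.0494 \cdot 10^{11}$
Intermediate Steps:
$k = -4$ ($k = -3 - 1 = -4$)
$s{\left(D \right)} = 4 + D$ ($s{\left(D \right)} = D - -4 = D + 4 = 4 + D$)
$E{\left(u \right)} = 4 u^{2}$ ($E{\left(u \right)} = \left(2 u\right)^{2} = 4 u^{2}$)
$W{\left(H \right)} = \frac{4 + H}{H}$
$\left(W{\left(-584 \right)} + E{\left(-388 \right)}\right) \left(-340326 + \frac{1}{-398250 - 323149}\right) = \left(\frac{4 - 584}{-584} + 4 \left(-388\right)^{2}\right) \left(-340326 + \frac{1}{-398250 - 323149}\right) = \left(\left(- \frac{1}{584}\right) \left(-580\right) + 4 \cdot 150544\right) \left(-340326 + \frac{1}{-721399}\right) = \left(\frac{145}{146} + 602176\right) \left(-340326 - \frac{1}{721399}\right) = \frac{87917841}{146} \left(- \frac{245510836075}{721399}\right) = - \frac{21584782649818914075}{105324254}$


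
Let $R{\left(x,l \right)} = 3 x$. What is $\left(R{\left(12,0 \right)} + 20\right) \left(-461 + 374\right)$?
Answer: $-4872$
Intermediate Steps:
$\left(R{\left(12,0 \right)} + 20\right) \left(-461 + 374\right) = \left(3 \cdot 12 + 20\right) \left(-461 + 374\right) = \left(36 + 20\right) \left(-87\right) = 56 \left(-87\right) = -4872$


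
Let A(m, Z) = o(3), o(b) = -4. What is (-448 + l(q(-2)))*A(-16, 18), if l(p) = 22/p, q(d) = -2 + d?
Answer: 1814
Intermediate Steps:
A(m, Z) = -4
(-448 + l(q(-2)))*A(-16, 18) = (-448 + 22/(-2 - 2))*(-4) = (-448 + 22/(-4))*(-4) = (-448 + 22*(-1/4))*(-4) = (-448 - 11/2)*(-4) = -907/2*(-4) = 1814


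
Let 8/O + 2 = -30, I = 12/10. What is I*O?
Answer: -3/10 ≈ -0.30000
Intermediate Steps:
I = 6/5 (I = 12*(⅒) = 6/5 ≈ 1.2000)
O = -¼ (O = 8/(-2 - 30) = 8/(-32) = 8*(-1/32) = -¼ ≈ -0.25000)
I*O = (6/5)*(-¼) = -3/10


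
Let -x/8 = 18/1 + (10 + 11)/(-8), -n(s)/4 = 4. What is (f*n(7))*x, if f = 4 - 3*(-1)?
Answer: 13776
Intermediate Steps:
n(s) = -16 (n(s) = -4*4 = -16)
f = 7 (f = 4 + 3 = 7)
x = -123 (x = -8*(18/1 + (10 + 11)/(-8)) = -8*(18*1 + 21*(-⅛)) = -8*(18 - 21/8) = -8*123/8 = -123)
(f*n(7))*x = (7*(-16))*(-123) = -112*(-123) = 13776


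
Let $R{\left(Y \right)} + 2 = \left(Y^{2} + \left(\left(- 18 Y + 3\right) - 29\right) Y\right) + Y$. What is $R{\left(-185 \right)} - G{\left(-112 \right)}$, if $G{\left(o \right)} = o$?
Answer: $-577090$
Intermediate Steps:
$R{\left(Y \right)} = -2 + Y + Y^{2} + Y \left(-26 - 18 Y\right)$ ($R{\left(Y \right)} = -2 + \left(\left(Y^{2} + \left(\left(- 18 Y + 3\right) - 29\right) Y\right) + Y\right) = -2 + \left(\left(Y^{2} + \left(\left(3 - 18 Y\right) - 29\right) Y\right) + Y\right) = -2 + \left(\left(Y^{2} + \left(-26 - 18 Y\right) Y\right) + Y\right) = -2 + \left(\left(Y^{2} + Y \left(-26 - 18 Y\right)\right) + Y\right) = -2 + \left(Y + Y^{2} + Y \left(-26 - 18 Y\right)\right) = -2 + Y + Y^{2} + Y \left(-26 - 18 Y\right)$)
$R{\left(-185 \right)} - G{\left(-112 \right)} = \left(-2 - -4625 - 17 \left(-185\right)^{2}\right) - -112 = \left(-2 + 4625 - 581825\right) + 112 = -577202 + 112 = -577090$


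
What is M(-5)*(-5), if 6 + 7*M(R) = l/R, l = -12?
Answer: 18/7 ≈ 2.5714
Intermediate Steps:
M(R) = -6/7 - 12/(7*R) (M(R) = -6/7 + (-12/R)/7 = -6/7 - 12/(7*R))
M(-5)*(-5) = ((6/7)*(-2 - 1*(-5))/(-5))*(-5) = ((6/7)*(-⅕)*(-2 + 5))*(-5) = ((6/7)*(-⅕)*3)*(-5) = -18/35*(-5) = 18/7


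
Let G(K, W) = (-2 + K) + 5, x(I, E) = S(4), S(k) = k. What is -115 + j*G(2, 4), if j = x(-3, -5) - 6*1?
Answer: -125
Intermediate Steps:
x(I, E) = 4
G(K, W) = 3 + K
j = -2 (j = 4 - 6*1 = 4 - 6 = -2)
-115 + j*G(2, 4) = -115 - 2*(3 + 2) = -115 - 2*5 = -115 - 10 = -125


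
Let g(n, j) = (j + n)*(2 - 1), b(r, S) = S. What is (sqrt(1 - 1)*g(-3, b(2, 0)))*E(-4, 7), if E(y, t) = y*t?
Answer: 0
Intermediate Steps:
E(y, t) = t*y
g(n, j) = j + n (g(n, j) = (j + n)*1 = j + n)
(sqrt(1 - 1)*g(-3, b(2, 0)))*E(-4, 7) = (sqrt(1 - 1)*(0 - 3))*(7*(-4)) = (sqrt(0)*(-3))*(-28) = (0*(-3))*(-28) = 0*(-28) = 0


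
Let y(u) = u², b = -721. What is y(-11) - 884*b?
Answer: 637485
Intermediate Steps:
y(-11) - 884*b = (-11)² - 884*(-721) = 121 + 637364 = 637485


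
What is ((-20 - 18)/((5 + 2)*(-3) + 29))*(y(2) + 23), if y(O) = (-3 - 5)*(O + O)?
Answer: 171/4 ≈ 42.750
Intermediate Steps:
y(O) = -16*O
((-20 - 18)/((5 + 2)*(-3) + 29))*(y(2) + 23) = ((-20 - 18)/((5 + 2)*(-3) + 29))*(-16*2 + 23) = (-38/(7*(-3) + 29))*(-32 + 23) = -38/(-21 + 29)*(-9) = -38/8*(-9) = -38*⅛*(-9) = -19/4*(-9) = 171/4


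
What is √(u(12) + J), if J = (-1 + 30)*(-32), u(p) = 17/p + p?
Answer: 5*I*√1317/6 ≈ 30.242*I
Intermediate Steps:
u(p) = p + 17/p
J = -928 (J = 29*(-32) = -928)
√(u(12) + J) = √((12 + 17/12) - 928) = √(161/12 - 928) = √(-10975/12) = 5*I*√1317/6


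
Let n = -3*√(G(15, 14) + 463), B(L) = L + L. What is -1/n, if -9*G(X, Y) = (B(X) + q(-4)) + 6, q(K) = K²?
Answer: √4115/4115 ≈ 0.015589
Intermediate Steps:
B(L) = 2*L
G(X, Y) = -22/9 - 2*X/9 (G(X, Y) = -((2*X + (-4)²) + 6)/9 = -((2*X + 16) + 6)/9 = -((16 + 2*X) + 6)/9 = -(22 + 2*X)/9 = -22/9 - 2*X/9)
n = -√4115 (n = -3*√((-22/9 - 2/9*15) + 463) = -3*√((-22/9 - 10/3) + 463) = -3*√(-52/9 + 463) = -√4115 ≈ -64.148)
-1/n = -1/((-√4115)) = -(-1)*√4115/4115 = √4115/4115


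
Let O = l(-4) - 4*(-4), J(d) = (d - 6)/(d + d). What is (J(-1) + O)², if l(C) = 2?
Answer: 1849/4 ≈ 462.25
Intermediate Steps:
J(d) = (-6 + d)/(2*d) (J(d) = (-6 + d)/((2*d)) = (-6 + d)*(1/(2*d)) = (-6 + d)/(2*d))
O = 18 (O = 2 - 4*(-4) = 2 + 16 = 18)
(J(-1) + O)² = ((½)*(-6 - 1)/(-1) + 18)² = ((½)*(-1)*(-7) + 18)² = (7/2 + 18)² = (43/2)² = 1849/4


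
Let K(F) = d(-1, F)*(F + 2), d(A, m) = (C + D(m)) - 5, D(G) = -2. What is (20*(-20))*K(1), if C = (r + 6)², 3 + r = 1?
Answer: -10800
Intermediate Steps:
r = -2 (r = -3 + 1 = -2)
C = 16 (C = (-2 + 6)² = 4² = 16)
d(A, m) = 9 (d(A, m) = (16 - 2) - 5 = 14 - 5 = 9)
K(F) = 18 + 9*F (K(F) = 9*(F + 2) = 9*(2 + F) = 18 + 9*F)
(20*(-20))*K(1) = (20*(-20))*(18 + 9*1) = -400*(18 + 9) = -400*27 = -10800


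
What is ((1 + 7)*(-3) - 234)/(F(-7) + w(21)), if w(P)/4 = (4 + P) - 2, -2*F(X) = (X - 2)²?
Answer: -516/103 ≈ -5.0097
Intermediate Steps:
F(X) = -(-2 + X)²/2 (F(X) = -(X - 2)²/2 = -(-2 + X)²/2)
w(P) = 8 + 4*P (w(P) = 4*((4 + P) - 2) = 4*(2 + P) = 8 + 4*P)
((1 + 7)*(-3) - 234)/(F(-7) + w(21)) = ((1 + 7)*(-3) - 234)/(-(-2 - 7)²/2 + (8 + 4*21)) = (8*(-3) - 234)/(-½*(-9)² + (8 + 84)) = (-24 - 234)/(-½*81 + 92) = -258/(-81/2 + 92) = -258/103/2 = -258*2/103 = -516/103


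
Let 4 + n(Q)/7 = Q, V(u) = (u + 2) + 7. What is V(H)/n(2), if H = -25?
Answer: 8/7 ≈ 1.1429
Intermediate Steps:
V(u) = 9 + u (V(u) = (2 + u) + 7 = 9 + u)
n(Q) = -28 + 7*Q
V(H)/n(2) = (9 - 25)/(-28 + 7*2) = -16/(-28 + 14) = -16/(-14) = -16*(-1/14) = 8/7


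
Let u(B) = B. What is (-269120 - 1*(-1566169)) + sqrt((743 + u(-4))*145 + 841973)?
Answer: 1297049 + 2*sqrt(237282) ≈ 1.2980e+6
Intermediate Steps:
(-269120 - 1*(-1566169)) + sqrt((743 + u(-4))*145 + 841973) = (-269120 - 1*(-1566169)) + sqrt((743 - 4)*145 + 841973) = (-269120 + 1566169) + sqrt(739*145 + 841973) = 1297049 + sqrt(107155 + 841973) = 1297049 + sqrt(949128) = 1297049 + 2*sqrt(237282)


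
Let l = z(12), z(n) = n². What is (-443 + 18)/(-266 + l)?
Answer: 425/122 ≈ 3.4836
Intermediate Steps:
l = 144 (l = 12² = 144)
(-443 + 18)/(-266 + l) = (-443 + 18)/(-266 + 144) = -425/(-122) = -425*(-1/122) = 425/122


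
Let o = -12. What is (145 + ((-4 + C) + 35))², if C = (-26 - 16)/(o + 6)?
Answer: 33489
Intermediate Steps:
C = 7 (C = (-26 - 16)/(-12 + 6) = -42/(-6) = -42*(-⅙) = 7)
(145 + ((-4 + C) + 35))² = (145 + ((-4 + 7) + 35))² = (145 + (3 + 35))² = (145 + 38)² = 183² = 33489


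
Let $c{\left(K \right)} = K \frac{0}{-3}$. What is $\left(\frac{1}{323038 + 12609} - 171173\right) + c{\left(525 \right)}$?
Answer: $- \frac{57453703930}{335647} \approx -1.7117 \cdot 10^{5}$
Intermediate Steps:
$c{\left(K \right)} = 0$ ($c{\left(K \right)} = K 0 \left(- \frac{1}{3}\right) = K 0 = 0$)
$\left(\frac{1}{323038 + 12609} - 171173\right) + c{\left(525 \right)} = \left(\frac{1}{323038 + 12609} - 171173\right) + 0 = \left(\frac{1}{335647} - 171173\right) + 0 = - \frac{57453703930}{335647} + 0 = - \frac{57453703930}{335647}$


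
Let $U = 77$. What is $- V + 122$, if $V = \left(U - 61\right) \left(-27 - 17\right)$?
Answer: $826$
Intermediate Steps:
$V = -704$ ($V = \left(77 - 61\right) \left(-27 - 17\right) = 16 \left(-44\right) = -704$)
$- V + 122 = \left(-1\right) \left(-704\right) + 122 = 704 + 122 = 826$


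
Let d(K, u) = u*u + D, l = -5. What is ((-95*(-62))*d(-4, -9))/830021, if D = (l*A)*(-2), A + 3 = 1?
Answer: 359290/830021 ≈ 0.43287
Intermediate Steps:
A = -2 (A = -3 + 1 = -2)
D = -20 (D = -5*(-2)*(-2) = 10*(-2) = -20)
d(K, u) = -20 + u² (d(K, u) = u*u - 20 = u² - 20 = -20 + u²)
((-95*(-62))*d(-4, -9))/830021 = ((-95*(-62))*(-20 + (-9)²))/830021 = (5890*(-20 + 81))*(1/830021) = (5890*61)*(1/830021) = 359290*(1/830021) = 359290/830021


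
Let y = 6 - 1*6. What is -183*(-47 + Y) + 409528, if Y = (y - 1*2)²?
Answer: 417397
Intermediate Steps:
y = 0 (y = 6 - 6 = 0)
Y = 4 (Y = (0 - 1*2)² = (0 - 2)² = (-2)² = 4)
-183*(-47 + Y) + 409528 = -183*(-47 + 4) + 409528 = -183*(-43) + 409528 = 7869 + 409528 = 417397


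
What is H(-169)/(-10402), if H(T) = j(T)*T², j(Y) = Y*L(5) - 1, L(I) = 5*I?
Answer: 60349393/5201 ≈ 11603.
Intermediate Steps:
j(Y) = -1 + 25*Y (j(Y) = Y*(5*5) - 1 = Y*25 - 1 = 25*Y - 1 = -1 + 25*Y)
H(T) = T²*(-1 + 25*T) (H(T) = (-1 + 25*T)*T² = T²*(-1 + 25*T))
H(-169)/(-10402) = ((-169)²*(-1 + 25*(-169)))/(-10402) = (28561*(-1 - 4225))*(-1/10402) = (28561*(-4226))*(-1/10402) = -120698786*(-1/10402) = 60349393/5201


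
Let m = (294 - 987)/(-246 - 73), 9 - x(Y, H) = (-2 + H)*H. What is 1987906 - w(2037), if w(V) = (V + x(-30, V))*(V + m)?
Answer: 245072822138/29 ≈ 8.4508e+9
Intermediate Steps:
x(Y, H) = 9 - H*(-2 + H) (x(Y, H) = 9 - (-2 + H)*H = 9 - H*(-2 + H))
m = 63/29 (m = -693/(-319) = -693*(-1/319) = 63/29 ≈ 2.1724)
w(V) = (63/29 + V)*(9 - V**2 + 3*V) (w(V) = (V + (9 - V**2 + 2*V))*(V + 63/29) = (9 - V**2 + 3*V)*(63/29 + V) = (63/29 + V)*(9 - V**2 + 3*V))
1987906 - w(2037) = 1987906 - (567/29 - 1*2037**3 + (24/29)*2037**2 + (450/29)*2037) = 1987906 - (567/29 - 1*8452264653 + (24/29)*4149369 + 916650/29) = 1987906 - (567/29 - 8452264653 + 99584856/29 + 916650/29) = 1987906 - 1*(-245015172864/29) = 1987906 + 245015172864/29 = 245072822138/29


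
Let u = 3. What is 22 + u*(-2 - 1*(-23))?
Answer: 85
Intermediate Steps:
22 + u*(-2 - 1*(-23)) = 22 + 3*(-2 - 1*(-23)) = 22 + 3*(-2 + 23) = 22 + 3*21 = 22 + 63 = 85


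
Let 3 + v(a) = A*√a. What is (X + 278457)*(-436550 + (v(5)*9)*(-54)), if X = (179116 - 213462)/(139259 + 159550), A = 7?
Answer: -5171716294799252/42687 - 499232540202*√5/527 ≈ -1.2327e+11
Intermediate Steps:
X = -34346/298809 ≈ -0.11494
v(a) = -3 + 7*√a
(X + 278457)*(-436550 + (v(5)*9)*(-54)) = (-34346/298809 + 278457)*(-436550 + ((-3 + 7*√5)*9)*(-54)) = 83205423367*(-436550 + (-27 + 63*√5)*(-54))/298809 = 83205423367*(-436550 + (1458 - 3402*√5))/298809 = 83205423367*(-435092 - 3402*√5)/298809 = -5171716294799252/42687 - 499232540202*√5/527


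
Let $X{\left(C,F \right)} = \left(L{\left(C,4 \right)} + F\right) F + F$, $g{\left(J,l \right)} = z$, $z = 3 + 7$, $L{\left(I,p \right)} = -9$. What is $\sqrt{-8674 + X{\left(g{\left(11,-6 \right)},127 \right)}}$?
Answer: $\sqrt{6439} \approx 80.243$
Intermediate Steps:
$z = 10$
$g{\left(J,l \right)} = 10$
$X{\left(C,F \right)} = F + F \left(-9 + F\right)$ ($X{\left(C,F \right)} = \left(-9 + F\right) F + F = F \left(-9 + F\right) + F = F + F \left(-9 + F\right)$)
$\sqrt{-8674 + X{\left(g{\left(11,-6 \right)},127 \right)}} = \sqrt{-8674 + 127 \left(-8 + 127\right)} = \sqrt{-8674 + 127 \cdot 119} = \sqrt{-8674 + 15113} = \sqrt{6439}$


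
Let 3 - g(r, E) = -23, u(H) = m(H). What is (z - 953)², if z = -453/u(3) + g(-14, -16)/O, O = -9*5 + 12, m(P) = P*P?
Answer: 1097994496/1089 ≈ 1.0083e+6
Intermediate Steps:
m(P) = P²
u(H) = H²
O = -33 (O = -45 + 12 = -33)
g(r, E) = 26 (g(r, E) = 3 - 1*(-23) = 3 + 23 = 26)
z = -1687/33 (z = -453/(3²) + 26/(-33) = -453/9 + 26*(-1/33) = -453*⅑ - 26/33 = -151/3 - 26/33 = -1687/33 ≈ -51.121)
(z - 953)² = (-1687/33 - 953)² = (-33136/33)² = 1097994496/1089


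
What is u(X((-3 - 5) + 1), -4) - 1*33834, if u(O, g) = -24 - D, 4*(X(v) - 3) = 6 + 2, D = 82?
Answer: -33940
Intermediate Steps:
X(v) = 5 (X(v) = 3 + (6 + 2)/4 = 3 + (¼)*8 = 3 + 2 = 5)
u(O, g) = -106 (u(O, g) = -24 - 1*82 = -24 - 82 = -106)
u(X((-3 - 5) + 1), -4) - 1*33834 = -106 - 1*33834 = -106 - 33834 = -33940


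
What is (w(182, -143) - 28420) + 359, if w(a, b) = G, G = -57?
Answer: -28118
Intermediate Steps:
w(a, b) = -57
(w(182, -143) - 28420) + 359 = (-57 - 28420) + 359 = -28477 + 359 = -28118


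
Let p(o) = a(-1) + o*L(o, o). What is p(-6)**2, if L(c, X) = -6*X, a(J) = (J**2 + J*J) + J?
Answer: 46225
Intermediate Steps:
a(J) = J + 2*J**2 (a(J) = (J**2 + J**2) + J = 2*J**2 + J = J + 2*J**2)
L(c, X) = -6*X
p(o) = 1 - 6*o**2 (p(o) = -(1 + 2*(-1)) + o*(-6*o) = -(1 - 2) - 6*o**2 = -1*(-1) - 6*o**2 = 1 - 6*o**2)
p(-6)**2 = (1 - 6*(-6)**2)**2 = (1 - 6*36)**2 = (1 - 216)**2 = (-215)**2 = 46225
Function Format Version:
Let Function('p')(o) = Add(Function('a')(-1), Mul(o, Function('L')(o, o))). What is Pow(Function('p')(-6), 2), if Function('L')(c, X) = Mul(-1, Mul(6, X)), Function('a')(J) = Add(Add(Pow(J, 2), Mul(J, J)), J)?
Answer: 46225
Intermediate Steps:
Function('a')(J) = Add(J, Mul(2, Pow(J, 2))) (Function('a')(J) = Add(Add(Pow(J, 2), Pow(J, 2)), J) = Add(Mul(2, Pow(J, 2)), J) = Add(J, Mul(2, Pow(J, 2))))
Function('L')(c, X) = Mul(-6, X)
Function('p')(o) = Add(1, Mul(-6, Pow(o, 2))) (Function('p')(o) = Add(Mul(-1, Add(1, Mul(2, -1))), Mul(o, Mul(-6, o))) = Add(Mul(-1, Add(1, -2)), Mul(-6, Pow(o, 2))) = Add(Mul(-1, -1), Mul(-6, Pow(o, 2))) = Add(1, Mul(-6, Pow(o, 2))))
Pow(Function('p')(-6), 2) = Pow(Add(1, Mul(-6, Pow(-6, 2))), 2) = Pow(Add(1, Mul(-6, 36)), 2) = Pow(Add(1, -216), 2) = Pow(-215, 2) = 46225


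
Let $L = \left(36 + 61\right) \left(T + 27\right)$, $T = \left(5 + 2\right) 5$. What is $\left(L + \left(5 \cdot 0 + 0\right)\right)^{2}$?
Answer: $36168196$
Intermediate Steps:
$T = 35$ ($T = 7 \cdot 5 = 35$)
$L = 6014$ ($L = \left(36 + 61\right) \left(35 + 27\right) = 97 \cdot 62 = 6014$)
$\left(L + \left(5 \cdot 0 + 0\right)\right)^{2} = \left(6014 + \left(5 \cdot 0 + 0\right)\right)^{2} = \left(6014 + \left(0 + 0\right)\right)^{2} = \left(6014 + 0\right)^{2} = 6014^{2} = 36168196$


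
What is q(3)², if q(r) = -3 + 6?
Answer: 9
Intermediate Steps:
q(r) = 3
q(3)² = 3² = 9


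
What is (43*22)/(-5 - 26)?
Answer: -946/31 ≈ -30.516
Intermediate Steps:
(43*22)/(-5 - 26) = 946/(-31) = 946*(-1/31) = -946/31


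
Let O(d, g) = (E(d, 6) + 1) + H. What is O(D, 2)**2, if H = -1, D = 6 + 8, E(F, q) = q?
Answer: 36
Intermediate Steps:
D = 14
O(d, g) = 6 (O(d, g) = (6 + 1) - 1 = 7 - 1 = 6)
O(D, 2)**2 = 6**2 = 36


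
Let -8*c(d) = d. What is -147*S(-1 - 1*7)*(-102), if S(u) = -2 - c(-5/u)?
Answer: -922131/32 ≈ -28817.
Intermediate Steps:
c(d) = -d/8
S(u) = -2 - 5/(8*u) (S(u) = -2 - (-1)*(-5/u)/8 = -2 - 5/(8*u))
-147*S(-1 - 1*7)*(-102) = -147*(-2 - 5/(8*(-1 - 1*7)))*(-102) = -147*(-2 - 5/(8*(-1 - 7)))*(-102) = -147*(-2 - 5/8/(-8))*(-102) = -147*(-2 - 5/8*(-1/8))*(-102) = -147*(-2 + 5/64)*(-102) = -147*(-123/64)*(-102) = (18081/64)*(-102) = -922131/32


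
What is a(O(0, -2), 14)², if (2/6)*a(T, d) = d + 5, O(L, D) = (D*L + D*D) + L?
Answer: 3249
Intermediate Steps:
O(L, D) = L + D² + D*L (O(L, D) = (D*L + D²) + L = (D² + D*L) + L = L + D² + D*L)
a(T, d) = 15 + 3*d (a(T, d) = 3*(d + 5) = 3*(5 + d) = 15 + 3*d)
a(O(0, -2), 14)² = (15 + 3*14)² = (15 + 42)² = 57² = 3249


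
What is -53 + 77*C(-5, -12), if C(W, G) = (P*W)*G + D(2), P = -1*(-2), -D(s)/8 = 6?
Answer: 5491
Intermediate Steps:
D(s) = -48 (D(s) = -8*6 = -48)
P = 2
C(W, G) = -48 + 2*G*W (C(W, G) = (2*W)*G - 48 = 2*G*W - 48 = -48 + 2*G*W)
-53 + 77*C(-5, -12) = -53 + 77*(-48 + 2*(-12)*(-5)) = -53 + 77*(-48 + 120) = -53 + 77*72 = -53 + 5544 = 5491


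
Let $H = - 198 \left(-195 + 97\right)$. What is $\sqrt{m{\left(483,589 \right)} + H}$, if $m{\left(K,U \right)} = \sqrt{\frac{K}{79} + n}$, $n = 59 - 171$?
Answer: $\frac{\sqrt{121100364 + 79 i \sqrt{660835}}}{79} \approx 139.3 + 0.036936 i$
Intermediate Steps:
$H = 19404$ ($H = \left(-198\right) \left(-98\right) = 19404$)
$n = -112$
$m{\left(K,U \right)} = \sqrt{-112 + \frac{K}{79}}$ ($m{\left(K,U \right)} = \sqrt{\frac{K}{79} - 112} = \sqrt{-112 + \frac{K}{79}}$)
$\sqrt{m{\left(483,589 \right)} + H} = \sqrt{\frac{\sqrt{-698992 + 79 \cdot 483}}{79} + 19404} = \sqrt{\frac{\sqrt{-698992 + 38157}}{79} + 19404} = \sqrt{\frac{\sqrt{-660835}}{79} + 19404} = \sqrt{\frac{i \sqrt{660835}}{79} + 19404} = \sqrt{19404 + \frac{i \sqrt{660835}}{79}}$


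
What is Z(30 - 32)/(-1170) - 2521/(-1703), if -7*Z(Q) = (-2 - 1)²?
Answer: 176601/119210 ≈ 1.4814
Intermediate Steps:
Z(Q) = -9/7 (Z(Q) = -(-2 - 1)²/7 = -⅐*(-3)² = -⅐*9 = -9/7)
Z(30 - 32)/(-1170) - 2521/(-1703) = -9/7/(-1170) - 2521/(-1703) = -9/7*(-1/1170) - 2521*(-1/1703) = 1/910 + 2521/1703 = 176601/119210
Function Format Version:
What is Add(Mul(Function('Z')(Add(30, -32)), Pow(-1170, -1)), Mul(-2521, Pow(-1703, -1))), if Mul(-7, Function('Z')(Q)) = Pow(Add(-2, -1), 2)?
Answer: Rational(176601, 119210) ≈ 1.4814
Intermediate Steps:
Function('Z')(Q) = Rational(-9, 7) (Function('Z')(Q) = Mul(Rational(-1, 7), Pow(Add(-2, -1), 2)) = Mul(Rational(-1, 7), Pow(-3, 2)) = Mul(Rational(-1, 7), 9) = Rational(-9, 7))
Add(Mul(Function('Z')(Add(30, -32)), Pow(-1170, -1)), Mul(-2521, Pow(-1703, -1))) = Add(Mul(Rational(-9, 7), Pow(-1170, -1)), Mul(-2521, Pow(-1703, -1))) = Add(Mul(Rational(-9, 7), Rational(-1, 1170)), Mul(-2521, Rational(-1, 1703))) = Add(Rational(1, 910), Rational(2521, 1703)) = Rational(176601, 119210)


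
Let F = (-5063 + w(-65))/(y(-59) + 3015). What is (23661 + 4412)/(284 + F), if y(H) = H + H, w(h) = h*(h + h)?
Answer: 81327481/826135 ≈ 98.443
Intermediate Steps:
w(h) = 2*h**2 (w(h) = h*(2*h) = 2*h**2)
y(H) = 2*H
F = 3387/2897 (F = (-5063 + 2*(-65)**2)/(2*(-59) + 3015) = (-5063 + 2*4225)/(-118 + 3015) = (-5063 + 8450)/2897 = 3387*(1/2897) = 3387/2897 ≈ 1.1691)
(23661 + 4412)/(284 + F) = (23661 + 4412)/(284 + 3387/2897) = 28073/(826135/2897) = 28073*(2897/826135) = 81327481/826135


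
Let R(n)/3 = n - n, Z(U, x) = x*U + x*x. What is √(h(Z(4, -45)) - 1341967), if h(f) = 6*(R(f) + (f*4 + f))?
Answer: I*√1286617 ≈ 1134.3*I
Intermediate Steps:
Z(U, x) = x² + U*x (Z(U, x) = U*x + x² = x² + U*x)
R(n) = 0 (R(n) = 3*(n - n) = 3*0 = 0)
h(f) = 30*f (h(f) = 6*(0 + (f*4 + f)) = 6*(0 + (4*f + f)) = 6*(0 + 5*f) = 6*(5*f) = 30*f)
√(h(Z(4, -45)) - 1341967) = √(30*(-45*(4 - 45)) - 1341967) = √(30*(-45*(-41)) - 1341967) = √(30*1845 - 1341967) = √(55350 - 1341967) = √(-1286617) = I*√1286617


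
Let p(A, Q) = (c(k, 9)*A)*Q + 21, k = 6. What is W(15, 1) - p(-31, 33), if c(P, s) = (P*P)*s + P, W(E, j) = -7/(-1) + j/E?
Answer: 5063641/15 ≈ 3.3758e+5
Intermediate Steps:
W(E, j) = 7 + j/E (W(E, j) = -7*(-1) + j/E = 7 + j/E)
c(P, s) = P + s*P² (c(P, s) = P²*s + P = s*P² + P = P + s*P²)
p(A, Q) = 21 + 330*A*Q (p(A, Q) = ((6*(1 + 6*9))*A)*Q + 21 = ((6*(1 + 54))*A)*Q + 21 = ((6*55)*A)*Q + 21 = (330*A)*Q + 21 = 330*A*Q + 21 = 21 + 330*A*Q)
W(15, 1) - p(-31, 33) = (7 + 1/15) - (21 + 330*(-31)*33) = (7 + 1*(1/15)) - (21 - 337590) = (7 + 1/15) - 1*(-337569) = 106/15 + 337569 = 5063641/15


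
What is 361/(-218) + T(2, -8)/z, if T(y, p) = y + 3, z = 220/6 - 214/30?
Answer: -143573/96574 ≈ -1.4867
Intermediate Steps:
z = 443/15 (z = 220*(⅙) - 214*1/30 = 110/3 - 107/15 = 443/15 ≈ 29.533)
T(y, p) = 3 + y
361/(-218) + T(2, -8)/z = 361/(-218) + (3 + 2)/(443/15) = 361*(-1/218) + 5*(15/443) = -361/218 + 75/443 = -143573/96574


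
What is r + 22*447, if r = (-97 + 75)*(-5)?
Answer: 9944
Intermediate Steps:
r = 110 (r = -22*(-5) = 110)
r + 22*447 = 110 + 22*447 = 110 + 9834 = 9944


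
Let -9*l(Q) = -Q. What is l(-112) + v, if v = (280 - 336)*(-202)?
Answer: 101696/9 ≈ 11300.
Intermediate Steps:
l(Q) = Q/9 (l(Q) = -(-1)*Q/9 = Q/9)
v = 11312 (v = -56*(-202) = 11312)
l(-112) + v = (⅑)*(-112) + 11312 = -112/9 + 11312 = 101696/9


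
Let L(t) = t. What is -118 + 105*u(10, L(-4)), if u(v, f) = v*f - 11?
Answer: -5473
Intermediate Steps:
u(v, f) = -11 + f*v (u(v, f) = f*v - 11 = -11 + f*v)
-118 + 105*u(10, L(-4)) = -118 + 105*(-11 - 4*10) = -118 + 105*(-11 - 40) = -118 + 105*(-51) = -118 - 5355 = -5473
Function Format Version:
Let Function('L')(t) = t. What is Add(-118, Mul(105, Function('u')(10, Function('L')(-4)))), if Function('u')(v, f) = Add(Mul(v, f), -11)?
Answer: -5473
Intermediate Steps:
Function('u')(v, f) = Add(-11, Mul(f, v)) (Function('u')(v, f) = Add(Mul(f, v), -11) = Add(-11, Mul(f, v)))
Add(-118, Mul(105, Function('u')(10, Function('L')(-4)))) = Add(-118, Mul(105, Add(-11, Mul(-4, 10)))) = Add(-118, Mul(105, Add(-11, -40))) = Add(-118, Mul(105, -51)) = Add(-118, -5355) = -5473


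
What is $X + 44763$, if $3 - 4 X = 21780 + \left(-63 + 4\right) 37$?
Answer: $\frac{79729}{2} \approx 39865.0$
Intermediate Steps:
$X = - \frac{9797}{2}$ ($X = \frac{3}{4} - \frac{21780 + \left(-63 + 4\right) 37}{4} = \frac{3}{4} - \frac{21780 - 2183}{4} = \frac{3}{4} - \frac{19597}{4} = - \frac{9797}{2} \approx -4898.5$)
$X + 44763 = - \frac{9797}{2} + 44763 = \frac{79729}{2}$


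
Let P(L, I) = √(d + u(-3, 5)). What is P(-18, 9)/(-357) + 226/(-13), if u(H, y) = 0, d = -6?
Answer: -226/13 - I*√6/357 ≈ -17.385 - 0.0068613*I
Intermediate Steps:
P(L, I) = I*√6 (P(L, I) = √(-6 + 0) = √(-6) = I*√6)
P(-18, 9)/(-357) + 226/(-13) = (I*√6)/(-357) + 226/(-13) = (I*√6)*(-1/357) + 226*(-1/13) = -I*√6/357 - 226/13 = -226/13 - I*√6/357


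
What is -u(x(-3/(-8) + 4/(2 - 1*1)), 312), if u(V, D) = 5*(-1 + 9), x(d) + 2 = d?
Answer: -40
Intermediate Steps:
x(d) = -2 + d
u(V, D) = 40 (u(V, D) = 5*8 = 40)
-u(x(-3/(-8) + 4/(2 - 1*1)), 312) = -1*40 = -40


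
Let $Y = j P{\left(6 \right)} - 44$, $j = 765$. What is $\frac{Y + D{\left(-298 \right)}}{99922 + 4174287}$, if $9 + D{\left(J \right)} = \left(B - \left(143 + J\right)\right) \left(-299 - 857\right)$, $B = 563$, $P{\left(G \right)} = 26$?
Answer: $- \frac{810171}{4274209} \approx -0.18955$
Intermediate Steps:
$Y = 19846$ ($Y = 765 \cdot 26 - 44 = 19890 - 44 = 19846$)
$D{\left(J \right)} = -485529 + 1156 J$ ($D{\left(J \right)} = -9 + \left(563 - \left(143 + J\right)\right) \left(-299 - 857\right) = -9 + \left(420 - J\right) \left(-1156\right) = -9 + \left(-485520 + 1156 J\right) = -485529 + 1156 J$)
$\frac{Y + D{\left(-298 \right)}}{99922 + 4174287} = \frac{19846 + \left(-485529 + 1156 \left(-298\right)\right)}{99922 + 4174287} = \frac{19846 - 830017}{4274209} = \left(19846 - 830017\right) \frac{1}{4274209} = \left(-810171\right) \frac{1}{4274209} = - \frac{810171}{4274209}$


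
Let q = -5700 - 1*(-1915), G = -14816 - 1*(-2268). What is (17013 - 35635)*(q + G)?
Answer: 304153126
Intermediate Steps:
G = -12548 (G = -14816 + 2268 = -12548)
q = -3785 (q = -5700 + 1915 = -3785)
(17013 - 35635)*(q + G) = (17013 - 35635)*(-3785 - 12548) = -18622*(-16333) = 304153126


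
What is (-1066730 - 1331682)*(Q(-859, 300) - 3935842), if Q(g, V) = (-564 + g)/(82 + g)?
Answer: 7334698407676132/777 ≈ 9.4398e+12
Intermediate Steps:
Q(g, V) = (-564 + g)/(82 + g)
(-1066730 - 1331682)*(Q(-859, 300) - 3935842) = (-1066730 - 1331682)*((-564 - 859)/(82 - 859) - 3935842) = -2398412*(-1423/(-777) - 3935842) = -2398412*(-1/777*(-1423) - 3935842) = -2398412*(1423/777 - 3935842) = -2398412*(-3058147811/777) = 7334698407676132/777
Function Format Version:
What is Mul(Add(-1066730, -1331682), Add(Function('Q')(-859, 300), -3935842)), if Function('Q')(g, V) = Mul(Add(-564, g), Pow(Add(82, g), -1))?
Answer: Rational(7334698407676132, 777) ≈ 9.4398e+12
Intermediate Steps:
Function('Q')(g, V) = Mul(Pow(Add(82, g), -1), Add(-564, g))
Mul(Add(-1066730, -1331682), Add(Function('Q')(-859, 300), -3935842)) = Mul(Add(-1066730, -1331682), Add(Mul(Pow(Add(82, -859), -1), Add(-564, -859)), -3935842)) = Mul(-2398412, Add(Mul(Pow(-777, -1), -1423), -3935842)) = Mul(-2398412, Add(Mul(Rational(-1, 777), -1423), -3935842)) = Mul(-2398412, Add(Rational(1423, 777), -3935842)) = Mul(-2398412, Rational(-3058147811, 777)) = Rational(7334698407676132, 777)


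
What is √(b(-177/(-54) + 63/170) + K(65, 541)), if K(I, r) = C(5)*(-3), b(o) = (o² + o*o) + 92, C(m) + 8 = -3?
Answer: √88732487/765 ≈ 12.313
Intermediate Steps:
C(m) = -11 (C(m) = -8 - 3 = -11)
b(o) = 92 + 2*o² (b(o) = (o² + o²) + 92 = 2*o² + 92 = 92 + 2*o²)
K(I, r) = 33 (K(I, r) = -11*(-3) = 33)
√(b(-177/(-54) + 63/170) + K(65, 541)) = √((92 + 2*(-177/(-54) + 63/170)²) + 33) = √((92 + 2*(-177*(-1/54) + 63*(1/170))²) + 33) = √((92 + 2*(59/18 + 63/170)²) + 33) = √((92 + 2*(2791/765)²) + 33) = √((92 + 2*(7789681/585225)) + 33) = √((92 + 15579362/585225) + 33) = √(69420062/585225 + 33) = √(88732487/585225) = √88732487/765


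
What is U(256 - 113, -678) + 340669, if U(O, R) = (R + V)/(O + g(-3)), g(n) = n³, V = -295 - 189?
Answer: 19758221/58 ≈ 3.4066e+5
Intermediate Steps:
V = -484
U(O, R) = (-484 + R)/(-27 + O) (U(O, R) = (R - 484)/(O + (-3)³) = (-484 + R)/(O - 27) = (-484 + R)/(-27 + O))
U(256 - 113, -678) + 340669 = (-484 - 678)/(-27 + (256 - 113)) + 340669 = -1162/(-27 + 143) + 340669 = -1162/116 + 340669 = (1/116)*(-1162) + 340669 = -581/58 + 340669 = 19758221/58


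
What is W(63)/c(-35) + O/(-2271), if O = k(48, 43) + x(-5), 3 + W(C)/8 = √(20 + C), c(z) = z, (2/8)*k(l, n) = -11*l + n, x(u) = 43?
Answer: 120899/79485 - 8*√83/35 ≈ -0.56136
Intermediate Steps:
k(l, n) = -44*l + 4*n (k(l, n) = 4*(-11*l + n) = 4*(n - 11*l) = -44*l + 4*n)
W(C) = -24 + 8*√(20 + C)
O = -1897 (O = (-44*48 + 4*43) + 43 = (-2112 + 172) + 43 = -1940 + 43 = -1897)
W(63)/c(-35) + O/(-2271) = (-24 + 8*√(20 + 63))/(-35) - 1897/(-2271) = (-24 + 8*√83)*(-1/35) - 1897*(-1/2271) = (24/35 - 8*√83/35) + 1897/2271 = 120899/79485 - 8*√83/35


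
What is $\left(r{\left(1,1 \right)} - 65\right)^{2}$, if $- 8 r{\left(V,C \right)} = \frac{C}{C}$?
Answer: $\frac{271441}{64} \approx 4241.3$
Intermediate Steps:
$r{\left(V,C \right)} = - \frac{1}{8}$ ($r{\left(V,C \right)} = - \frac{\frac{1}{C} C}{8} = \left(- \frac{1}{8}\right) 1 = - \frac{1}{8}$)
$\left(r{\left(1,1 \right)} - 65\right)^{2} = \left(- \frac{1}{8} - 65\right)^{2} = \left(- \frac{521}{8}\right)^{2} = \frac{271441}{64}$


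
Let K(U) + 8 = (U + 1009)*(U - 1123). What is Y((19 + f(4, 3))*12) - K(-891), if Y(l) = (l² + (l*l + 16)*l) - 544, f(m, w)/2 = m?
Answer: 34359500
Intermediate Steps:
f(m, w) = 2*m
Y(l) = -544 + l² + l*(16 + l²) (Y(l) = (l² + (l² + 16)*l) - 544 = (l² + (16 + l²)*l) - 544 = (l² + l*(16 + l²)) - 544 = -544 + l² + l*(16 + l²))
K(U) = -8 + (-1123 + U)*(1009 + U) (K(U) = -8 + (U + 1009)*(U - 1123) = -8 + (1009 + U)*(-1123 + U) = -8 + (-1123 + U)*(1009 + U))
Y((19 + f(4, 3))*12) - K(-891) = (-544 + ((19 + 2*4)*12)² + ((19 + 2*4)*12)³ + 16*((19 + 2*4)*12)) - (-1133115 + (-891)² - 114*(-891)) = (-544 + ((19 + 8)*12)² + ((19 + 8)*12)³ + 16*((19 + 8)*12)) - (-1133115 + 793881 + 101574) = (-544 + (27*12)² + (27*12)³ + 16*(27*12)) - 1*(-237660) = (-544 + 324² + 324³ + 16*324) + 237660 = (-544 + 104976 + 34012224 + 5184) + 237660 = 34121840 + 237660 = 34359500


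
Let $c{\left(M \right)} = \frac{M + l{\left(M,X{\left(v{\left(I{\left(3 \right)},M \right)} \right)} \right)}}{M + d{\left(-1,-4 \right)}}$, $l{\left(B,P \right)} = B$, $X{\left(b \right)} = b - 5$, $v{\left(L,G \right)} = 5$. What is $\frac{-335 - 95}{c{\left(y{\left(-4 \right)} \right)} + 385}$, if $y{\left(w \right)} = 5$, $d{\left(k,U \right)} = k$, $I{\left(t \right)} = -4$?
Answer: $- \frac{172}{155} \approx -1.1097$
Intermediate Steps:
$X{\left(b \right)} = -5 + b$
$c{\left(M \right)} = \frac{2 M}{-1 + M}$ ($c{\left(M \right)} = \frac{M + M}{M - 1} = \frac{2 M}{-1 + M}$)
$\frac{-335 - 95}{c{\left(y{\left(-4 \right)} \right)} + 385} = \frac{-335 - 95}{2 \cdot 5 \frac{1}{-1 + 5} + 385} = - \frac{430}{2 \cdot 5 \cdot \frac{1}{4} + 385} = - \frac{430}{\frac{5}{2} + 385} = - \frac{430}{\frac{775}{2}} = \left(-430\right) \frac{2}{775} = - \frac{172}{155}$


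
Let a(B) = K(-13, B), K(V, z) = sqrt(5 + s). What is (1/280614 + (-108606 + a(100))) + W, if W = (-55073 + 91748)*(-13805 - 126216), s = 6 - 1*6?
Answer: -1441059181251533/280614 + sqrt(5) ≈ -5.1354e+9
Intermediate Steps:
s = 0 (s = 6 - 6 = 0)
K(V, z) = sqrt(5) (K(V, z) = sqrt(5 + 0) = sqrt(5))
W = -5135270175 (W = 36675*(-140021) = -5135270175)
a(B) = sqrt(5)
(1/280614 + (-108606 + a(100))) + W = (1/280614 + (-108606 + sqrt(5))) - 5135270175 = (-30476364083/280614 + sqrt(5)) - 5135270175 = -1441059181251533/280614 + sqrt(5)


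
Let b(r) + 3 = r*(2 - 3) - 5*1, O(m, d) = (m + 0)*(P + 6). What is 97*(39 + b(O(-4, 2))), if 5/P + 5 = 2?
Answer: 14065/3 ≈ 4688.3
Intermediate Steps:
P = -5/3 (P = 5/(-5 + 2) = 5/(-3) = 5*(-⅓) = -5/3 ≈ -1.6667)
O(m, d) = 13*m/3 (O(m, d) = (m + 0)*(-5/3 + 6) = m*(13/3) = 13*m/3)
b(r) = -8 - r (b(r) = -3 + (r*(2 - 3) - 5*1) = -3 + (r*(-1) - 5) = -3 + (-r - 5) = -3 + (-5 - r) = -8 - r)
97*(39 + b(O(-4, 2))) = 97*(39 + (-8 - 13*(-4)/3)) = 97*(39 + (-8 - 1*(-52/3))) = 97*(39 + (-8 + 52/3)) = 97*(39 + 28/3) = 97*(145/3) = 14065/3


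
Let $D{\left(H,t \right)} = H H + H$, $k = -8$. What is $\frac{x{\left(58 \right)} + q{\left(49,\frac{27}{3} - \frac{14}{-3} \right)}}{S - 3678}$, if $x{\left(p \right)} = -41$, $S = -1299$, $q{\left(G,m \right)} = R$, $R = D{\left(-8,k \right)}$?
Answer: $- \frac{5}{1659} \approx -0.0030139$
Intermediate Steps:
$D{\left(H,t \right)} = H + H^{2}$ ($D{\left(H,t \right)} = H^{2} + H = H + H^{2}$)
$R = 56$ ($R = - 8 \left(1 - 8\right) = \left(-8\right) \left(-7\right) = 56$)
$q{\left(G,m \right)} = 56$
$\frac{x{\left(58 \right)} + q{\left(49,\frac{27}{3} - \frac{14}{-3} \right)}}{S - 3678} = \frac{-41 + 56}{-1299 - 3678} = \frac{15}{-4977} = 15 \left(- \frac{1}{4977}\right) = - \frac{5}{1659}$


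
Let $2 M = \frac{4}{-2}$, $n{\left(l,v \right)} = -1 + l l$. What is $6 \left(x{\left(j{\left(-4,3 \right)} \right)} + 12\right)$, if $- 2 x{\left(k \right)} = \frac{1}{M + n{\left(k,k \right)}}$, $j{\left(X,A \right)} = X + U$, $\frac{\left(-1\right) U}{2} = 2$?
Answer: $\frac{4461}{62} \approx 71.952$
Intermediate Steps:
$U = -4$ ($U = \left(-2\right) 2 = -4$)
$n{\left(l,v \right)} = -1 + l^{2}$
$j{\left(X,A \right)} = -4 + X$ ($j{\left(X,A \right)} = X - 4 = -4 + X$)
$M = -1$ ($M = \frac{4 \frac{1}{-2}}{2} = \frac{4 \left(- \frac{1}{2}\right)}{2} = \frac{1}{2} \left(-2\right) = -1$)
$x{\left(k \right)} = - \frac{1}{2 \left(-2 + k^{2}\right)}$ ($x{\left(k \right)} = - \frac{1}{2 \left(-1 + \left(-1 + k^{2}\right)\right)} = - \frac{1}{2 \left(-2 + k^{2}\right)}$)
$6 \left(x{\left(j{\left(-4,3 \right)} \right)} + 12\right) = 6 \left(- \frac{1}{-4 + 2 \left(-4 - 4\right)^{2}} + 12\right) = 6 \left(- \frac{1}{-4 + 2 \left(-8\right)^{2}} + 12\right) = 6 \left(- \frac{1}{-4 + 2 \cdot 64} + 12\right) = 6 \left(- \frac{1}{-4 + 128} + 12\right) = 6 \left(- \frac{1}{124} + 12\right) = 6 \cdot \frac{1487}{124} = \frac{4461}{62}$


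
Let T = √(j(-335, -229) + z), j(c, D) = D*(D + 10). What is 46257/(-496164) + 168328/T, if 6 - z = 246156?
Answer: -15419/165388 - 168328*I*√195999/195999 ≈ -0.093229 - 380.22*I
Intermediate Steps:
j(c, D) = D*(10 + D)
z = -246150 (z = 6 - 1*246156 = 6 - 246156 = -246150)
T = I*√195999 (T = √(-229*(10 - 229) - 246150) = √(-229*(-219) - 246150) = √(50151 - 246150) = √(-195999) = I*√195999 ≈ 442.72*I)
46257/(-496164) + 168328/T = 46257/(-496164) + 168328/((I*√195999)) = 46257*(-1/496164) + 168328*(-I*√195999/195999) = -15419/165388 - 168328*I*√195999/195999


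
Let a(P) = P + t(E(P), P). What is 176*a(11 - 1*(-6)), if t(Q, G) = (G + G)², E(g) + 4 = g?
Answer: 206448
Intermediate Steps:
E(g) = -4 + g
t(Q, G) = 4*G² (t(Q, G) = (2*G)² = 4*G²)
a(P) = P + 4*P²
176*a(11 - 1*(-6)) = 176*((11 - 1*(-6))*(1 + 4*(11 - 1*(-6)))) = 176*((11 + 6)*(1 + 4*(11 + 6))) = 176*(17*(1 + 4*17)) = 176*(17*(1 + 68)) = 176*(17*69) = 176*1173 = 206448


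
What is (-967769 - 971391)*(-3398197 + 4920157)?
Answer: -2951323953600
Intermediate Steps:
(-967769 - 971391)*(-3398197 + 4920157) = -1939160*1521960 = -2951323953600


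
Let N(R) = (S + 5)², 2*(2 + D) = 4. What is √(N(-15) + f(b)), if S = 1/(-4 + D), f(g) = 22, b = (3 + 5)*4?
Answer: √713/4 ≈ 6.6755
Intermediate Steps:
b = 32 (b = 8*4 = 32)
D = 0 (D = -2 + (½)*4 = -2 + 2 = 0)
S = -¼ (S = 1/(-4 + 0) = 1/(-4) = -¼ ≈ -0.25000)
N(R) = 361/16 (N(R) = (-¼ + 5)² = (19/4)² = 361/16)
√(N(-15) + f(b)) = √(361/16 + 22) = √(713/16) = √713/4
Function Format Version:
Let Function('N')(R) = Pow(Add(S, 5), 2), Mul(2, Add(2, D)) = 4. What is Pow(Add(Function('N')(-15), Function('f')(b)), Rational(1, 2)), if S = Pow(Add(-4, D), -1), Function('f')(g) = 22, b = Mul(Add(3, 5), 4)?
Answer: Mul(Rational(1, 4), Pow(713, Rational(1, 2))) ≈ 6.6755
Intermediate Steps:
b = 32 (b = Mul(8, 4) = 32)
D = 0 (D = Add(-2, Mul(Rational(1, 2), 4)) = Add(-2, 2) = 0)
S = Rational(-1, 4) (S = Pow(Add(-4, 0), -1) = Pow(-4, -1) = Rational(-1, 4) ≈ -0.25000)
Function('N')(R) = Rational(361, 16) (Function('N')(R) = Pow(Add(Rational(-1, 4), 5), 2) = Pow(Rational(19, 4), 2) = Rational(361, 16))
Pow(Add(Function('N')(-15), Function('f')(b)), Rational(1, 2)) = Pow(Add(Rational(361, 16), 22), Rational(1, 2)) = Pow(Rational(713, 16), Rational(1, 2)) = Mul(Rational(1, 4), Pow(713, Rational(1, 2)))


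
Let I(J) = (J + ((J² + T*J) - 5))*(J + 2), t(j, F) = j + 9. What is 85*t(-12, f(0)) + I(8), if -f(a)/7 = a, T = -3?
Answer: 175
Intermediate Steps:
f(a) = -7*a
t(j, F) = 9 + j
I(J) = (2 + J)*(-5 + J² - 2*J) (I(J) = (J + ((J² - 3*J) - 5))*(J + 2) = (J + (-5 + J² - 3*J))*(2 + J) = (-5 + J² - 2*J)*(2 + J) = (2 + J)*(-5 + J² - 2*J))
85*t(-12, f(0)) + I(8) = 85*(9 - 12) + (-10 + 8³ - 9*8) = 85*(-3) + (-10 + 512 - 72) = -255 + 430 = 175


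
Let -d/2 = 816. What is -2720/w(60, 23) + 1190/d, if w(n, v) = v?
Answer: -131365/1104 ≈ -118.99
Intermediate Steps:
d = -1632 (d = -2*816 = -1632)
-2720/w(60, 23) + 1190/d = -2720/23 + 1190/(-1632) = -2720*1/23 + 1190*(-1/1632) = -2720/23 - 35/48 = -131365/1104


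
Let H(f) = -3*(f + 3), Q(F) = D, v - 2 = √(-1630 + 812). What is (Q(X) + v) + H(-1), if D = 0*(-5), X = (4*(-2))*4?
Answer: -4 + I*√818 ≈ -4.0 + 28.601*I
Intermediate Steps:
X = -32 (X = -8*4 = -32)
v = 2 + I*√818 (v = 2 + √(-1630 + 812) = 2 + √(-818) = 2 + I*√818 ≈ 2.0 + 28.601*I)
D = 0
Q(F) = 0
H(f) = -9 - 3*f (H(f) = -3*(3 + f) = -9 - 3*f)
(Q(X) + v) + H(-1) = (0 + (2 + I*√818)) + (-9 - 3*(-1)) = (2 + I*√818) + (-9 + 3) = (2 + I*√818) - 6 = -4 + I*√818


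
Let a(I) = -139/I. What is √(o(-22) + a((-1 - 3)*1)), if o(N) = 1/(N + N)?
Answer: √4202/11 ≈ 5.8930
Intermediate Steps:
o(N) = 1/(2*N)
√(o(-22) + a((-1 - 3)*1)) = √((½)/(-22) - 139/(-1 - 3)) = √((½)*(-1/22) - 139/((-4*1))) = √(-1/44 - 139/(-4)) = √(-1/44 - 139*(-¼)) = √(-1/44 + 139/4) = √(382/11) = √4202/11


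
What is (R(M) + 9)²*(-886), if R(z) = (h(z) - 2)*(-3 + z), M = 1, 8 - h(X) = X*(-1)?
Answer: -22150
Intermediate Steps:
h(X) = 8 + X (h(X) = 8 - X*(-1) = 8 - (-1)*X = 8 + X)
R(z) = (-3 + z)*(6 + z) (R(z) = ((8 + z) - 2)*(-3 + z) = (6 + z)*(-3 + z) = (-3 + z)*(6 + z))
(R(M) + 9)²*(-886) = ((-18 + 1² + 3*1) + 9)²*(-886) = ((-18 + 1 + 3) + 9)²*(-886) = (-14 + 9)²*(-886) = (-5)²*(-886) = 25*(-886) = -22150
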